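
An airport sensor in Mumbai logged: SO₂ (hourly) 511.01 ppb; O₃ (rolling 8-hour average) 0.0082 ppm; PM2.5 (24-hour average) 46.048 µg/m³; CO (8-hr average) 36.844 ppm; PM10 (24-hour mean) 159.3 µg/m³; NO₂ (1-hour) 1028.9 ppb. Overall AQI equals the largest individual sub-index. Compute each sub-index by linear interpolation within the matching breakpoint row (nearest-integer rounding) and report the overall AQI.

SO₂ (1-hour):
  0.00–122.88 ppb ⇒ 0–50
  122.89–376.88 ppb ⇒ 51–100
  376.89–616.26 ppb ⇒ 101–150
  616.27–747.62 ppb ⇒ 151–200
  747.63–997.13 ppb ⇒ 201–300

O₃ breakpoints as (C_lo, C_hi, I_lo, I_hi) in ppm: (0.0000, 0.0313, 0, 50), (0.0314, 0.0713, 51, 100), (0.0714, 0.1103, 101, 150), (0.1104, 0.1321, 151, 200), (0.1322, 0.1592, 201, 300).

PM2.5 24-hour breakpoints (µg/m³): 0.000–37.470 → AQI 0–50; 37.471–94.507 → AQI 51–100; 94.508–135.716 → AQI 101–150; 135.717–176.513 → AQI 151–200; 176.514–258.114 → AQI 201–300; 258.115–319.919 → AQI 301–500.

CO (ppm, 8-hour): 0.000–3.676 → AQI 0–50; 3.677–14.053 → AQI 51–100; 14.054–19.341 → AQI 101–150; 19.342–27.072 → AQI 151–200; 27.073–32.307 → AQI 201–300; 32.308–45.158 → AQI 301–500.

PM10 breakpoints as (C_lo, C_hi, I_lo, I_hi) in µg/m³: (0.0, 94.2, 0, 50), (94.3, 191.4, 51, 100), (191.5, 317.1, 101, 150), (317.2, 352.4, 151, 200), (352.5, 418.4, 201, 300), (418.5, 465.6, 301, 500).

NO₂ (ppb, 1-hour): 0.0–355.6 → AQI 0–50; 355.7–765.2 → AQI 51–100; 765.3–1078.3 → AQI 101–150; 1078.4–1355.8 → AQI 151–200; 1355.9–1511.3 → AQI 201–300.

SO₂ 511.01: bracket 376.89–616.26 → index 101–150; slope 49/239.37, offset 134.12.
AQI = 101 + 49/239.37·134.12 ≈ 128.45 ⇒ 128.
O₃ 0.0082: bracket 0.0000–0.0313 → index 0–50; slope 50/0.0313, offset 0.0082.
AQI = 0 + 50/0.0313·0.0082 ≈ 13.10 ⇒ 13.
PM2.5: row 37.471–94.507 (AQI 51–100). (100−51)·(46.048−37.471)/(94.507−37.471) + 51 = 49·8.577/57.036 + 51 ≈ 58.37 → 58.
CO: 36.844 ∈ [32.308, 45.158] ↔ index [301, 500].
301 + (36.844−32.308)·(500−301)/(45.158−32.308) = 301 + 4.536·199/12.850 ≈ 371.25, so AQI = 371.
PM10: row 94.3–191.4 (AQI 51–100). (100−51)·(159.3−94.3)/(191.4−94.3) + 51 = 49·65.0/97.1 + 51 ≈ 83.80 → 84.
NO₂ 1028.9: bracket 765.3–1078.3 → index 101–150; slope 49/313.0, offset 263.6.
AQI = 101 + 49/313.0·263.6 ≈ 142.27 ⇒ 142.
Sub-indices: SO₂→128, O₃→13, PM2.5→58, CO→371, PM10→84, NO₂→142. Overall AQI = max = 371; dominant pollutant is CO.

371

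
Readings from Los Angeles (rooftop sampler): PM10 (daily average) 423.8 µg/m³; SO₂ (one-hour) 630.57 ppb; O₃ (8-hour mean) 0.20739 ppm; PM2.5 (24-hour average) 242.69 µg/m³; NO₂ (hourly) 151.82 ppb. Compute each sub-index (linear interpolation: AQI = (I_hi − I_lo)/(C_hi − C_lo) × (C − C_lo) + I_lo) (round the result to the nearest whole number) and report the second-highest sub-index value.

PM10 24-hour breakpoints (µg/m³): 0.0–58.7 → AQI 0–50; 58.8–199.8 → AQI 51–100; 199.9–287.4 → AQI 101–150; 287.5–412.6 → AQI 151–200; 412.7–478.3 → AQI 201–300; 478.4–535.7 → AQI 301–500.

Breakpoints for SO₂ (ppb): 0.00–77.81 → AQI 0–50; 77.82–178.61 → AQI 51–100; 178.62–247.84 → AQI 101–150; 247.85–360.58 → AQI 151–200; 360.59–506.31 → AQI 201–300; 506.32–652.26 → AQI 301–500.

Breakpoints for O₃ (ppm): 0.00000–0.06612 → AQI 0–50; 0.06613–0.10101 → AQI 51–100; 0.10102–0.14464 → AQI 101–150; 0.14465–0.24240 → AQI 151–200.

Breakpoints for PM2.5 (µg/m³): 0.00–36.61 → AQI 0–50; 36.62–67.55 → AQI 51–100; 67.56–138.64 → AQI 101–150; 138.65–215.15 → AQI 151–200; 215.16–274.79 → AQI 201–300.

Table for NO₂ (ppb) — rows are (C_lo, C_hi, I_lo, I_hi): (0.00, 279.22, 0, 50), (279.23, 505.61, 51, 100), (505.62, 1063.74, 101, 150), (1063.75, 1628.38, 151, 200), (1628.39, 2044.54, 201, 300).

PM10: 423.8 lies in 412.7–478.3, so I_lo=201, I_hi=300, C_lo=412.7, C_hi=478.3.
(300−201)/(478.3−412.7) × (423.8−412.7) + 201 = 99/65.6 × 11.1 + 201 ≈ 217.75 → 218.
SO₂ 630.57: bracket 506.32–652.26 → index 301–500; slope 199/145.94, offset 124.25.
AQI = 301 + 199/145.94·124.25 ≈ 470.42 ⇒ 470.
O₃: 0.20739 lies in 0.14465–0.24240, so I_lo=151, I_hi=200, C_lo=0.14465, C_hi=0.24240.
(200−151)/(0.24240−0.14465) × (0.20739−0.14465) + 151 = 49/0.09775 × 0.06274 + 151 ≈ 182.45 → 182.
PM2.5: 242.69 ∈ [215.16, 274.79] ↔ index [201, 300].
201 + (242.69−215.16)·(300−201)/(274.79−215.16) = 201 + 27.53·99/59.63 ≈ 246.71, so AQI = 247.
NO₂: 151.82 ∈ [0.00, 279.22] ↔ index [0, 50].
0 + (151.82−0.00)·(50−0)/(279.22−0.00) = 0 + 151.82·50/279.22 ≈ 27.19, so AQI = 27.
Sub-indices: PM10→218, SO₂→470, O₃→182, PM2.5→247, NO₂→27. Ranked high→low: 470, 247, 218, 182, 27. Second-highest sub-index = 247.

247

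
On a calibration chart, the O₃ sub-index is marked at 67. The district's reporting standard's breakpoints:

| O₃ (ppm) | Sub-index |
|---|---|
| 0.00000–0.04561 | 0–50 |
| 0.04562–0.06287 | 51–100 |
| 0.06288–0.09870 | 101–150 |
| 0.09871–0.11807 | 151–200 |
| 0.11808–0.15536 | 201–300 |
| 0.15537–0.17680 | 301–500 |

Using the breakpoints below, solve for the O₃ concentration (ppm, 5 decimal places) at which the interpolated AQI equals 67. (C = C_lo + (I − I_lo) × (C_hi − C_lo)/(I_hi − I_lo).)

AQI 67 lies in the 51–100 band, which corresponds to 0.04562–0.06287 ppm.
C = 0.04562 + (67−51)×(0.06287−0.04562)/(100−51) = 0.04562 + 16×0.01725/49 ≈ 0.0512527 ppm → 0.05125 ppm to 5 dp.

0.05125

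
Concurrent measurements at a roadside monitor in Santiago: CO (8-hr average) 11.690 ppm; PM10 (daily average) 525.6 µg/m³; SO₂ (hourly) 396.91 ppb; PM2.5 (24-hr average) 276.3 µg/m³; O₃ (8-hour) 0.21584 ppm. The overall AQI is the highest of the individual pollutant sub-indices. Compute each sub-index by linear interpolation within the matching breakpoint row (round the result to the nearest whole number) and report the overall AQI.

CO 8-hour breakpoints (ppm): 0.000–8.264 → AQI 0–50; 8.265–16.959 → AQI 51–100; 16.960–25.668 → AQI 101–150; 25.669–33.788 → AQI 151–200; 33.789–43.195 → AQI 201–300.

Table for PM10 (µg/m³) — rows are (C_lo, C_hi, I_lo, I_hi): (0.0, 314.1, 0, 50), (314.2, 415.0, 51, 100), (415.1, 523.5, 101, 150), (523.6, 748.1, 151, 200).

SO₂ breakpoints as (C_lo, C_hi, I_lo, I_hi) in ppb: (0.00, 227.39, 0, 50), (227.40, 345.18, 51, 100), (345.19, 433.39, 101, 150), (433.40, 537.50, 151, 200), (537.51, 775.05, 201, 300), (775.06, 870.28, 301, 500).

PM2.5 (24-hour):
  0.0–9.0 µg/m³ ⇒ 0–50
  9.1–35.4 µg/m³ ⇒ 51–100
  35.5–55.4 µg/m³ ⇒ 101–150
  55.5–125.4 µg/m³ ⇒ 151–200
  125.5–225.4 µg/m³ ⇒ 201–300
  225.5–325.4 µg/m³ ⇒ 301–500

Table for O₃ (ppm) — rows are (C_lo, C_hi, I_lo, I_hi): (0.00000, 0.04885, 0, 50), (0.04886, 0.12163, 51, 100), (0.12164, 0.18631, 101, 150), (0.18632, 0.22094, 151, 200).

402

CO: 11.690 lies in 8.265–16.959, so I_lo=51, I_hi=100, C_lo=8.265, C_hi=16.959.
(100−51)/(16.959−8.265) × (11.690−8.265) + 51 = 49/8.694 × 3.425 + 51 ≈ 70.30 → 70.
PM10: row 523.6–748.1 (AQI 151–200). (200−151)·(525.6−523.6)/(748.1−523.6) + 151 = 49·2.0/224.5 + 151 ≈ 151.44 → 151.
SO₂: row 345.19–433.39 (AQI 101–150). (150−101)·(396.91−345.19)/(433.39−345.19) + 101 = 49·51.72/88.20 + 101 ≈ 129.73 → 130.
PM2.5: 276.3 ∈ [225.5, 325.4] ↔ index [301, 500].
301 + (276.3−225.5)·(500−301)/(325.4−225.5) = 301 + 50.8·199/99.9 ≈ 402.19, so AQI = 402.
O₃: 0.21584 lies in 0.18632–0.22094, so I_lo=151, I_hi=200, C_lo=0.18632, C_hi=0.22094.
(200−151)/(0.22094−0.18632) × (0.21584−0.18632) + 151 = 49/0.03462 × 0.02952 + 151 ≈ 192.78 → 193.
Sub-indices: CO→70, PM10→151, SO₂→130, PM2.5→402, O₃→193. Overall AQI = max = 402; dominant pollutant is PM2.5.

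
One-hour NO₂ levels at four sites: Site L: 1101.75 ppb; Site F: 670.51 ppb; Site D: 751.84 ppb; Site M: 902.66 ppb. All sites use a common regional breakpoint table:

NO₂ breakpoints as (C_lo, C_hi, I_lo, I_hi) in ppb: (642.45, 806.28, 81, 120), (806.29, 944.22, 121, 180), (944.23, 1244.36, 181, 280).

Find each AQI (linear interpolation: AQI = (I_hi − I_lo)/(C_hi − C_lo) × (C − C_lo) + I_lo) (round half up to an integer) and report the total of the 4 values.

Site L: row 944.23–1244.36 (AQI 181–280). (280−181)·(1101.75−944.23)/(1244.36−944.23) + 181 = 99·157.52/300.13 + 181 ≈ 232.96 → 233.
Site F: 670.51 lies in 642.45–806.28, so I_lo=81, I_hi=120, C_lo=642.45, C_hi=806.28.
(120−81)/(806.28−642.45) × (670.51−642.45) + 81 = 39/163.83 × 28.06 + 81 ≈ 87.68 → 88.
Site D: row 642.45–806.28 (AQI 81–120). (120−81)·(751.84−642.45)/(806.28−642.45) + 81 = 39·109.39/163.83 + 81 ≈ 107.04 → 107.
Site M: 902.66 lies in 806.29–944.22, so I_lo=121, I_hi=180, C_lo=806.29, C_hi=944.22.
(180−121)/(944.22−806.29) × (902.66−806.29) + 121 = 59/137.93 × 96.37 + 121 ≈ 162.22 → 162.
AQIs: Site L=233, Site F=88, Site D=107, Site M=162. Sum = 233 + 88 + 107 + 162 = 590.

590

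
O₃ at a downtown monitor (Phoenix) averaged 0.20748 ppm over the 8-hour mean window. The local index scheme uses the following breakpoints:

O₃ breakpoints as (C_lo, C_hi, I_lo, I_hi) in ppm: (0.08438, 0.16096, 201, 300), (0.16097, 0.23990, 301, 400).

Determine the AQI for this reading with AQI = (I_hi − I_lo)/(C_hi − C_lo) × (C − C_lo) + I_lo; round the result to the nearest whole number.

359

O₃ 0.20748: bracket 0.16097–0.23990 → index 301–400; slope 99/0.07893, offset 0.04651.
AQI = 301 + 99/0.07893·0.04651 ≈ 359.34 ⇒ 359.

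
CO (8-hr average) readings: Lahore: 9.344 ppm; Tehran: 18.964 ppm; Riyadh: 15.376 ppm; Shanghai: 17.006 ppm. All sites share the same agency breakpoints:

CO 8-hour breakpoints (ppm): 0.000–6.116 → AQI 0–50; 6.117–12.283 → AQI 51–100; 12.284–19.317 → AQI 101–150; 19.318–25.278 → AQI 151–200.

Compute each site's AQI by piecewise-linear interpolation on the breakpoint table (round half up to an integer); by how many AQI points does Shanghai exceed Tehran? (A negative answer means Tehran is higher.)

-14

Lahore: row 6.117–12.283 (AQI 51–100). (100−51)·(9.344−6.117)/(12.283−6.117) + 51 = 49·3.227/6.166 + 51 ≈ 76.64 → 77.
Tehran: 18.964 ∈ [12.284, 19.317] ↔ index [101, 150].
101 + (18.964−12.284)·(150−101)/(19.317−12.284) = 101 + 6.680·49/7.033 ≈ 147.54, so AQI = 148.
Riyadh: 15.376 ∈ [12.284, 19.317] ↔ index [101, 150].
101 + (15.376−12.284)·(150−101)/(19.317−12.284) = 101 + 3.092·49/7.033 ≈ 122.54, so AQI = 123.
Shanghai: 17.006 ∈ [12.284, 19.317] ↔ index [101, 150].
101 + (17.006−12.284)·(150−101)/(19.317−12.284) = 101 + 4.722·49/7.033 ≈ 133.90, so AQI = 134.
AQIs: Lahore=77, Tehran=148, Riyadh=123, Shanghai=134. Shanghai (134) − Tehran (148) = -14.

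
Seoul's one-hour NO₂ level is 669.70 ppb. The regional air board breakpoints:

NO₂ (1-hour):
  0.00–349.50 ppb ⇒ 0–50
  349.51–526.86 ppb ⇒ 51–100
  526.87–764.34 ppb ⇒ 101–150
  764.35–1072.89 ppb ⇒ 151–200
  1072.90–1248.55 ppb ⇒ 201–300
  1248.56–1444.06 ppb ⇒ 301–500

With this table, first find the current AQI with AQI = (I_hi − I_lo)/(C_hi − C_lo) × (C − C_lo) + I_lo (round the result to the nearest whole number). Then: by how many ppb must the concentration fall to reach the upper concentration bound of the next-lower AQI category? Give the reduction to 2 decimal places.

142.84

NO₂: 669.70 lies in 526.87–764.34, so I_lo=101, I_hi=150, C_lo=526.87, C_hi=764.34.
(150−101)/(764.34−526.87) × (669.70−526.87) + 101 = 49/237.47 × 142.83 + 101 ≈ 130.47 → 130.
Current AQI 130 is in the Unhealthy for Sensitive Groups range (101–150). The next-lower category tops out at AQI 100, whose upper concentration bound is 526.86 ppb.
Reduction needed = 669.70 − 526.86 = 142.84 ppb.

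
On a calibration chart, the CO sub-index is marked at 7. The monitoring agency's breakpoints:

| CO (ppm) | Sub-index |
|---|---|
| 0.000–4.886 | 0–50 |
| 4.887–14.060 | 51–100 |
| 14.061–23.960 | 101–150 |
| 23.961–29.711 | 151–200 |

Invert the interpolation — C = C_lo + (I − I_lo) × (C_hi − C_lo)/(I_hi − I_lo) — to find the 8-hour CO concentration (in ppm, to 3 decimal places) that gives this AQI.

AQI 7 lies in the 0–50 band, which corresponds to 0.000–4.886 ppm.
C = 0.000 + (7−0)×(4.886−0.000)/(50−0) = 0.000 + 7×4.886/50 ≈ 0.68404 ppm → 0.684 ppm to 3 dp.

0.684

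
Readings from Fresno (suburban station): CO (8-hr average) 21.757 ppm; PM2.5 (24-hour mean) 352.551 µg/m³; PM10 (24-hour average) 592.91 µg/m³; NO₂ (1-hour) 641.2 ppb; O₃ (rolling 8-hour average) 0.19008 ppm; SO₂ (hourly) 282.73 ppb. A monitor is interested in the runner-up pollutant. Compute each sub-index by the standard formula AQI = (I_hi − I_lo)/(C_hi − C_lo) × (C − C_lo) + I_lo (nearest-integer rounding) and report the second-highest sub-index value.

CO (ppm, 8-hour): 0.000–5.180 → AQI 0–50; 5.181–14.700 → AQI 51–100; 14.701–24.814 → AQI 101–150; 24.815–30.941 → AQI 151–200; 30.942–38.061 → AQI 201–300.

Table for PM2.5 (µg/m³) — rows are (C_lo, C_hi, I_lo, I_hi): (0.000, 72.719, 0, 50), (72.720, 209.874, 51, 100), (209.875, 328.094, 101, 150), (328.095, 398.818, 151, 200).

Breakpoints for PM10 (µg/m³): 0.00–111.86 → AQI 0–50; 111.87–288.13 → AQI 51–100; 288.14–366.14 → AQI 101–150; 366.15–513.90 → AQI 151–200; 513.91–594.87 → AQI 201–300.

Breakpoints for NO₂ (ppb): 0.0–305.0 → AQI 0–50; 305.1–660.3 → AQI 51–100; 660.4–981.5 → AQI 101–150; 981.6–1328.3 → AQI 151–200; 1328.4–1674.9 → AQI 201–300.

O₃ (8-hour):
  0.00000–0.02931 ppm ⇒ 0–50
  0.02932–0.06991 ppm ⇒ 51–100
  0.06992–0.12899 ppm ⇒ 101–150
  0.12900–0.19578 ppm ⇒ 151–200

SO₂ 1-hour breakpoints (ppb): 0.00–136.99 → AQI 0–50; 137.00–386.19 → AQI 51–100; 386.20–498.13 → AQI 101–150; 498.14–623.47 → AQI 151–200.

196

CO: row 14.701–24.814 (AQI 101–150). (150−101)·(21.757−14.701)/(24.814−14.701) + 101 = 49·7.056/10.113 + 101 ≈ 135.19 → 135.
PM2.5: row 328.095–398.818 (AQI 151–200). (200−151)·(352.551−328.095)/(398.818−328.095) + 151 = 49·24.456/70.723 + 151 ≈ 167.94 → 168.
PM10: row 513.91–594.87 (AQI 201–300). (300−201)·(592.91−513.91)/(594.87−513.91) + 201 = 99·79.00/80.96 + 201 ≈ 297.60 → 298.
NO₂: row 305.1–660.3 (AQI 51–100). (100−51)·(641.2−305.1)/(660.3−305.1) + 51 = 49·336.1/355.2 + 51 ≈ 97.37 → 97.
O₃: row 0.12900–0.19578 (AQI 151–200). (200−151)·(0.19008−0.12900)/(0.19578−0.12900) + 151 = 49·0.06108/0.06678 + 151 ≈ 195.82 → 196.
SO₂ 282.73: bracket 137.00–386.19 → index 51–100; slope 49/249.19, offset 145.73.
AQI = 51 + 49/249.19·145.73 ≈ 79.66 ⇒ 80.
Sub-indices: CO→135, PM2.5→168, PM10→298, NO₂→97, O₃→196, SO₂→80. Ranked high→low: 298, 196, 168, 135, 97, 80. Second-highest sub-index = 196.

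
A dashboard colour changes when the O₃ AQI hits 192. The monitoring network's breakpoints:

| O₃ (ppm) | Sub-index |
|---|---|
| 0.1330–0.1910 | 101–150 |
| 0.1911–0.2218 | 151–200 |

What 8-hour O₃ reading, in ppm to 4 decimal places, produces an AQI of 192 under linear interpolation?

0.2168

AQI 192 lies in the 151–200 band, which corresponds to 0.1911–0.2218 ppm.
C = 0.1911 + (192−151)×(0.2218−0.1911)/(200−151) = 0.1911 + 41×0.0307/49 ≈ 0.216788 ppm → 0.2168 ppm to 4 dp.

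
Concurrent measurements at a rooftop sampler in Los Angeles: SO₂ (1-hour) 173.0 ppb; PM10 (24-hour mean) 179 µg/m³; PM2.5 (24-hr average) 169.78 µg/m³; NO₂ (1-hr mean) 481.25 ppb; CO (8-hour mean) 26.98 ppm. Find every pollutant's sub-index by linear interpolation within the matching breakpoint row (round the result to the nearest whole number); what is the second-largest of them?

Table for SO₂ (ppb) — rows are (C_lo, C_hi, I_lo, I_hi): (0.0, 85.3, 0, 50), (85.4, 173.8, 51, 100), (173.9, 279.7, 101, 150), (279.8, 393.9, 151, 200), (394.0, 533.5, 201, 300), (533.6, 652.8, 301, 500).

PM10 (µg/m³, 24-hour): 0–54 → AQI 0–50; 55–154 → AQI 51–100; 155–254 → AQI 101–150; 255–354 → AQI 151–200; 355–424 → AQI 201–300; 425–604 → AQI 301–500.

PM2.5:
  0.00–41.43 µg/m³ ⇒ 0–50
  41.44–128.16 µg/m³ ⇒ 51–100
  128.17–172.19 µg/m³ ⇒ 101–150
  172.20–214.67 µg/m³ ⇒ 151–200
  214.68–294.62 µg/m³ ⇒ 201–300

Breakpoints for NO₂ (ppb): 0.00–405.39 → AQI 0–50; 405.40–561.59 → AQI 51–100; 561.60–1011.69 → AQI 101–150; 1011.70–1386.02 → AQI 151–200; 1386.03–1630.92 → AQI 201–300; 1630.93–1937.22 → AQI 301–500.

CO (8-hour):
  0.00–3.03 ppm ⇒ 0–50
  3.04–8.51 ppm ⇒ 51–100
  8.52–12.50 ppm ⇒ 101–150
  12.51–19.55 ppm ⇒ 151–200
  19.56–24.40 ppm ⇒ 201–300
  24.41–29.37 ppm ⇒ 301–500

SO₂ 173.0: bracket 85.4–173.8 → index 51–100; slope 49/88.4, offset 87.6.
AQI = 51 + 49/88.4·87.6 ≈ 99.56 ⇒ 100.
PM10 179: bracket 155–254 → index 101–150; slope 49/99, offset 24.
AQI = 101 + 49/99·24 ≈ 112.88 ⇒ 113.
PM2.5: 169.78 lies in 128.17–172.19, so I_lo=101, I_hi=150, C_lo=128.17, C_hi=172.19.
(150−101)/(172.19−128.17) × (169.78−128.17) + 101 = 49/44.02 × 41.61 + 101 ≈ 147.32 → 147.
NO₂: row 405.40–561.59 (AQI 51–100). (100−51)·(481.25−405.40)/(561.59−405.40) + 51 = 49·75.85/156.19 + 51 ≈ 74.80 → 75.
CO: row 24.41–29.37 (AQI 301–500). (500−301)·(26.98−24.41)/(29.37−24.41) + 301 = 199·2.57/4.96 + 301 ≈ 404.11 → 404.
Sub-indices: SO₂→100, PM10→113, PM2.5→147, NO₂→75, CO→404. Ranked high→low: 404, 147, 113, 100, 75. Second-highest sub-index = 147.

147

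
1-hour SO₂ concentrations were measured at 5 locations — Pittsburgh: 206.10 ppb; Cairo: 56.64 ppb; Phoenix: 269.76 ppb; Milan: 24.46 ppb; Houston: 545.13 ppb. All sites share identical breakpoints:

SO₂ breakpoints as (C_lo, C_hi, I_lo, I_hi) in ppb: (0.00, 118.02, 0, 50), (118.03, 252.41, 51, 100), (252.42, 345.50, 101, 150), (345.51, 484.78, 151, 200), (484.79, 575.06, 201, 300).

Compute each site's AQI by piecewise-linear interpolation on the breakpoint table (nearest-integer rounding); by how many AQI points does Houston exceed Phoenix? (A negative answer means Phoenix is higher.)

Pittsburgh 206.10: bracket 118.03–252.41 → index 51–100; slope 49/134.38, offset 88.07.
AQI = 51 + 49/134.38·88.07 ≈ 83.11 ⇒ 83.
Cairo: 56.64 lies in 0.00–118.02, so I_lo=0, I_hi=50, C_lo=0.00, C_hi=118.02.
(50−0)/(118.02−0.00) × (56.64−0.00) + 0 = 50/118.02 × 56.64 + 0 ≈ 24.00 → 24.
Phoenix: 269.76 ∈ [252.42, 345.50] ↔ index [101, 150].
101 + (269.76−252.42)·(150−101)/(345.50−252.42) = 101 + 17.34·49/93.08 ≈ 110.13, so AQI = 110.
Milan: row 0.00–118.02 (AQI 0–50). (50−0)·(24.46−0.00)/(118.02−0.00) + 0 = 50·24.46/118.02 + 0 ≈ 10.36 → 10.
Houston 545.13: bracket 484.79–575.06 → index 201–300; slope 99/90.27, offset 60.34.
AQI = 201 + 99/90.27·60.34 ≈ 267.18 ⇒ 267.
AQIs: Pittsburgh=83, Cairo=24, Phoenix=110, Milan=10, Houston=267. Houston (267) − Phoenix (110) = 157.

157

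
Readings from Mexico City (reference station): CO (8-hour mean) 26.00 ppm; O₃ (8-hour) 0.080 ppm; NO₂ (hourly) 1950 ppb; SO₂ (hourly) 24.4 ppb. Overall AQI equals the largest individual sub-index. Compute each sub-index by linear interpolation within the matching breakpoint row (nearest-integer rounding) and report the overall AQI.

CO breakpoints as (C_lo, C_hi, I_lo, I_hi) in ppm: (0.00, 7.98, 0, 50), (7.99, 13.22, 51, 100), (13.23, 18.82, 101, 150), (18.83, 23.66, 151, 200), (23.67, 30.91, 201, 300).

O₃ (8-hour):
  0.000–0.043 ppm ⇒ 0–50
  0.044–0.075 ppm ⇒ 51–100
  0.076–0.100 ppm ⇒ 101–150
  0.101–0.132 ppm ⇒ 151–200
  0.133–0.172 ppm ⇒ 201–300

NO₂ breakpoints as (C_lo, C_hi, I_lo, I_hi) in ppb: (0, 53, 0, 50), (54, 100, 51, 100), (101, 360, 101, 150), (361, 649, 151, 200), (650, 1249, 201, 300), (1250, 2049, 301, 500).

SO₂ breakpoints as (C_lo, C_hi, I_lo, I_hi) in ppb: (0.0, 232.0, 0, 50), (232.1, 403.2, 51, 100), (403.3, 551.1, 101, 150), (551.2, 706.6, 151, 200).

475

CO: 26.00 ∈ [23.67, 30.91] ↔ index [201, 300].
201 + (26.00−23.67)·(300−201)/(30.91−23.67) = 201 + 2.33·99/7.24 ≈ 232.86, so AQI = 233.
O₃: row 0.076–0.100 (AQI 101–150). (150−101)·(0.080−0.076)/(0.100−0.076) + 101 = 49·0.004/0.024 + 101 ≈ 109.17 → 109.
NO₂ 1950: bracket 1250–2049 → index 301–500; slope 199/799, offset 700.
AQI = 301 + 199/799·700 ≈ 475.34 ⇒ 475.
SO₂ 24.4: bracket 0.0–232.0 → index 0–50; slope 50/232.0, offset 24.4.
AQI = 0 + 50/232.0·24.4 ≈ 5.26 ⇒ 5.
Sub-indices: CO→233, O₃→109, NO₂→475, SO₂→5. Overall AQI = max = 475; dominant pollutant is NO₂.
AQI 475: Hazardous.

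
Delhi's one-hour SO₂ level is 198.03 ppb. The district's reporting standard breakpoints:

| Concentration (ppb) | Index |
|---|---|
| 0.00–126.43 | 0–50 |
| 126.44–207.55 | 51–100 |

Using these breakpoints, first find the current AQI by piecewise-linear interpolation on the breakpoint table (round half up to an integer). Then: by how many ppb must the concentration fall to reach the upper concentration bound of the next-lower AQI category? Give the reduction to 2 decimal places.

71.60

SO₂ 198.03: bracket 126.44–207.55 → index 51–100; slope 49/81.11, offset 71.59.
AQI = 51 + 49/81.11·71.59 ≈ 94.25 ⇒ 94.
Current AQI 94 is in the Moderate range (51–100). The next-lower category tops out at AQI 50, whose upper concentration bound is 126.43 ppb.
Reduction needed = 198.03 − 126.43 = 71.60 ppb.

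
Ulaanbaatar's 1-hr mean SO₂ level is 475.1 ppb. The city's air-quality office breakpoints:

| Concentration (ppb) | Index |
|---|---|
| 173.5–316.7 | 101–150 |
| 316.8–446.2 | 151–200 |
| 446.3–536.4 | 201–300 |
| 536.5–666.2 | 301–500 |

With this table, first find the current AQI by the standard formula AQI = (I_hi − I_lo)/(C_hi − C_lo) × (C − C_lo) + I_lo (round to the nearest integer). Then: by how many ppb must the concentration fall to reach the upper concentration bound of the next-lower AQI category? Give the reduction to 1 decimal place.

28.9

SO₂: 475.1 lies in 446.3–536.4, so I_lo=201, I_hi=300, C_lo=446.3, C_hi=536.4.
(300−201)/(536.4−446.3) × (475.1−446.3) + 201 = 99/90.1 × 28.8 + 201 ≈ 232.64 → 233.
Current AQI 233 is in the Very Unhealthy range (201–300). The next-lower category tops out at AQI 200, whose upper concentration bound is 446.2 ppb.
Reduction needed = 475.1 − 446.2 = 28.9 ppb.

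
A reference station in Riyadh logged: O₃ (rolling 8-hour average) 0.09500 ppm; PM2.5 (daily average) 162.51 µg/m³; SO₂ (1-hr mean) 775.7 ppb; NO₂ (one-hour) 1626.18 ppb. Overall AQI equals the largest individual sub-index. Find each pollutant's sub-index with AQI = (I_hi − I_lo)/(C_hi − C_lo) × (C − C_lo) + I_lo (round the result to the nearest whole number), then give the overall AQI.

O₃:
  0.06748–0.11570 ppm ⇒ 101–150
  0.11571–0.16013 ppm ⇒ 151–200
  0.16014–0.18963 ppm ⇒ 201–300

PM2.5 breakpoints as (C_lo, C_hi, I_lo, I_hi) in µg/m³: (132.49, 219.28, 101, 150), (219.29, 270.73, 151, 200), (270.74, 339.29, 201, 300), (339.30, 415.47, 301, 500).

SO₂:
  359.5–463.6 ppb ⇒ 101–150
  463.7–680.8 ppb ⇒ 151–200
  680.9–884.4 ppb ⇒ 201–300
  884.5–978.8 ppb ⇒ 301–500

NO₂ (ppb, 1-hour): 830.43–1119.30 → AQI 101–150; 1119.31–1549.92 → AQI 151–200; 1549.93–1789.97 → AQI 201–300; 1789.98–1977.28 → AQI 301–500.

247

O₃: 0.09500 lies in 0.06748–0.11570, so I_lo=101, I_hi=150, C_lo=0.06748, C_hi=0.11570.
(150−101)/(0.11570−0.06748) × (0.09500−0.06748) + 101 = 49/0.04822 × 0.02752 + 101 ≈ 128.97 → 129.
PM2.5: 162.51 lies in 132.49–219.28, so I_lo=101, I_hi=150, C_lo=132.49, C_hi=219.28.
(150−101)/(219.28−132.49) × (162.51−132.49) + 101 = 49/86.79 × 30.02 + 101 ≈ 117.95 → 118.
SO₂: 775.7 ∈ [680.9, 884.4] ↔ index [201, 300].
201 + (775.7−680.9)·(300−201)/(884.4−680.9) = 201 + 94.8·99/203.5 ≈ 247.12, so AQI = 247.
NO₂: 1626.18 lies in 1549.93–1789.97, so I_lo=201, I_hi=300, C_lo=1549.93, C_hi=1789.97.
(300−201)/(1789.97−1549.93) × (1626.18−1549.93) + 201 = 99/240.04 × 76.25 + 201 ≈ 232.45 → 232.
Sub-indices: O₃→129, PM2.5→118, SO₂→247, NO₂→232. Overall AQI = max = 247; dominant pollutant is SO₂.
AQI 247: Very Unhealthy.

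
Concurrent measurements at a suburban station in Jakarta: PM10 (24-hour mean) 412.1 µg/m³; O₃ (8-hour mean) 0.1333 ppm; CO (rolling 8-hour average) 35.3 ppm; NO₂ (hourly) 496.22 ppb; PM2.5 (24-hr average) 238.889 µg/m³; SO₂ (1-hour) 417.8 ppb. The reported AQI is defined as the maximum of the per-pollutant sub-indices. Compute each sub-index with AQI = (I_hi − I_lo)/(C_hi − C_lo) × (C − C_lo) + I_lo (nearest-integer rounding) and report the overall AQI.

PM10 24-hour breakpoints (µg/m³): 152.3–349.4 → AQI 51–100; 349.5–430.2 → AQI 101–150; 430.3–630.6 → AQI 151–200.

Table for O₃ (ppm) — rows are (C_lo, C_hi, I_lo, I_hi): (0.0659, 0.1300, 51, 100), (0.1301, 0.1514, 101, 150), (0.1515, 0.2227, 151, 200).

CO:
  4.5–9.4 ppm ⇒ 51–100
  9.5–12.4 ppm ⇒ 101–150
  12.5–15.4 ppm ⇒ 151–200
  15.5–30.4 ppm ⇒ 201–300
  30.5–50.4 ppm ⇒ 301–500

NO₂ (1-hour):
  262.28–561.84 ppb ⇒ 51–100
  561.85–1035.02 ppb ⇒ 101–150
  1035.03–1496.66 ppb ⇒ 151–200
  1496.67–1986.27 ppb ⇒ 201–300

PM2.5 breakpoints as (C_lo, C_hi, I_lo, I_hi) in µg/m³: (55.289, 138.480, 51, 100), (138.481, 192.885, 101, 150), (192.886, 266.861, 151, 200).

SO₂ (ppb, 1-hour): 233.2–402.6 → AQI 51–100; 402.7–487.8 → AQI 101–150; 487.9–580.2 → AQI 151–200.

PM10: row 349.5–430.2 (AQI 101–150). (150−101)·(412.1−349.5)/(430.2−349.5) + 101 = 49·62.6/80.7 + 101 ≈ 139.01 → 139.
O₃: 0.1333 lies in 0.1301–0.1514, so I_lo=101, I_hi=150, C_lo=0.1301, C_hi=0.1514.
(150−101)/(0.1514−0.1301) × (0.1333−0.1301) + 101 = 49/0.0213 × 0.0032 + 101 ≈ 108.36 → 108.
CO: row 30.5–50.4 (AQI 301–500). (500−301)·(35.3−30.5)/(50.4−30.5) + 301 = 199·4.8/19.9 + 301 ≈ 349.00 → 349.
NO₂: row 262.28–561.84 (AQI 51–100). (100−51)·(496.22−262.28)/(561.84−262.28) + 51 = 49·233.94/299.56 + 51 ≈ 89.27 → 89.
PM2.5: 238.889 lies in 192.886–266.861, so I_lo=151, I_hi=200, C_lo=192.886, C_hi=266.861.
(200−151)/(266.861−192.886) × (238.889−192.886) + 151 = 49/73.975 × 46.003 + 151 ≈ 181.47 → 181.
SO₂: row 402.7–487.8 (AQI 101–150). (150−101)·(417.8−402.7)/(487.8−402.7) + 101 = 49·15.1/85.1 + 101 ≈ 109.69 → 110.
Sub-indices: PM10→139, O₃→108, CO→349, NO₂→89, PM2.5→181, SO₂→110. Overall AQI = max = 349; dominant pollutant is CO.
AQI 349: Hazardous.

349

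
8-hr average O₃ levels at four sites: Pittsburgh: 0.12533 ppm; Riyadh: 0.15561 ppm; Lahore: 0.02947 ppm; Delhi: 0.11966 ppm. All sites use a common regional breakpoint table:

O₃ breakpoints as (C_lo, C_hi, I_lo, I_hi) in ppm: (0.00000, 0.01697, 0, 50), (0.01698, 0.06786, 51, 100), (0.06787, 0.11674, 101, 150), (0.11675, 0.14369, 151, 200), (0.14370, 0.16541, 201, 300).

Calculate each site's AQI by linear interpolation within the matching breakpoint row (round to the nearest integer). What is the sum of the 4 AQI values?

641

Pittsburgh: row 0.11675–0.14369 (AQI 151–200). (200−151)·(0.12533−0.11675)/(0.14369−0.11675) + 151 = 49·0.00858/0.02694 + 151 ≈ 166.61 → 167.
Riyadh 0.15561: bracket 0.14370–0.16541 → index 201–300; slope 99/0.02171, offset 0.01191.
AQI = 201 + 99/0.02171·0.01191 ≈ 255.31 ⇒ 255.
Lahore: 0.02947 lies in 0.01698–0.06786, so I_lo=51, I_hi=100, C_lo=0.01698, C_hi=0.06786.
(100−51)/(0.06786−0.01698) × (0.02947−0.01698) + 51 = 49/0.05088 × 0.01249 + 51 ≈ 63.03 → 63.
Delhi: 0.11966 lies in 0.11675–0.14369, so I_lo=151, I_hi=200, C_lo=0.11675, C_hi=0.14369.
(200−151)/(0.14369−0.11675) × (0.11966−0.11675) + 151 = 49/0.02694 × 0.00291 + 151 ≈ 156.29 → 156.
AQIs: Pittsburgh=167, Riyadh=255, Lahore=63, Delhi=156. Sum = 167 + 255 + 63 + 156 = 641.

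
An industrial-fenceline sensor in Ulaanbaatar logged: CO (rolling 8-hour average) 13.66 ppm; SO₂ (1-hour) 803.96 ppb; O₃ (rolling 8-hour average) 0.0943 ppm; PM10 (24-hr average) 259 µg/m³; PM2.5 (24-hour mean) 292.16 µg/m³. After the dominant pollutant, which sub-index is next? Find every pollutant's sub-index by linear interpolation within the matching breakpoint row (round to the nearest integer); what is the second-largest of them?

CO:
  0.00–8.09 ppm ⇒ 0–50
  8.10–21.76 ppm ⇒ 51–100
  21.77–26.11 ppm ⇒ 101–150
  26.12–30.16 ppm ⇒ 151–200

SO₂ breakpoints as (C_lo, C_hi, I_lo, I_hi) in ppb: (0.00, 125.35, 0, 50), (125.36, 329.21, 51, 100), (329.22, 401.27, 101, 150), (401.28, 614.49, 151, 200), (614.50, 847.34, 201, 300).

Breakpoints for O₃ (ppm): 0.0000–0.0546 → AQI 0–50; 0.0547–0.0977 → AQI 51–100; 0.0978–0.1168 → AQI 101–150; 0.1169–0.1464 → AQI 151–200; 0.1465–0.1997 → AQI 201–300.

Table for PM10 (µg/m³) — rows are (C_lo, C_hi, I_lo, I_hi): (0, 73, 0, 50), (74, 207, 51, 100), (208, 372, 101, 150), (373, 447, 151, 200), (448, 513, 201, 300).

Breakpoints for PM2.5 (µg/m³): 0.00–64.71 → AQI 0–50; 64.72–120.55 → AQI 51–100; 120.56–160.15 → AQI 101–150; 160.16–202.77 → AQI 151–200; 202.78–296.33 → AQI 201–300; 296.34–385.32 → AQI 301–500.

CO: row 8.10–21.76 (AQI 51–100). (100−51)·(13.66−8.10)/(21.76−8.10) + 51 = 49·5.56/13.66 + 51 ≈ 70.94 → 71.
SO₂: row 614.50–847.34 (AQI 201–300). (300−201)·(803.96−614.50)/(847.34−614.50) + 201 = 99·189.46/232.84 + 201 ≈ 281.56 → 282.
O₃: 0.0943 lies in 0.0547–0.0977, so I_lo=51, I_hi=100, C_lo=0.0547, C_hi=0.0977.
(100−51)/(0.0977−0.0547) × (0.0943−0.0547) + 51 = 49/0.0430 × 0.0396 + 51 ≈ 96.13 → 96.
PM10 259: bracket 208–372 → index 101–150; slope 49/164, offset 51.
AQI = 101 + 49/164·51 ≈ 116.24 ⇒ 116.
PM2.5: row 202.78–296.33 (AQI 201–300). (300−201)·(292.16−202.78)/(296.33−202.78) + 201 = 99·89.38/93.55 + 201 ≈ 295.59 → 296.
Sub-indices: CO→71, SO₂→282, O₃→96, PM10→116, PM2.5→296. Ranked high→low: 296, 282, 116, 96, 71. Second-highest sub-index = 282.

282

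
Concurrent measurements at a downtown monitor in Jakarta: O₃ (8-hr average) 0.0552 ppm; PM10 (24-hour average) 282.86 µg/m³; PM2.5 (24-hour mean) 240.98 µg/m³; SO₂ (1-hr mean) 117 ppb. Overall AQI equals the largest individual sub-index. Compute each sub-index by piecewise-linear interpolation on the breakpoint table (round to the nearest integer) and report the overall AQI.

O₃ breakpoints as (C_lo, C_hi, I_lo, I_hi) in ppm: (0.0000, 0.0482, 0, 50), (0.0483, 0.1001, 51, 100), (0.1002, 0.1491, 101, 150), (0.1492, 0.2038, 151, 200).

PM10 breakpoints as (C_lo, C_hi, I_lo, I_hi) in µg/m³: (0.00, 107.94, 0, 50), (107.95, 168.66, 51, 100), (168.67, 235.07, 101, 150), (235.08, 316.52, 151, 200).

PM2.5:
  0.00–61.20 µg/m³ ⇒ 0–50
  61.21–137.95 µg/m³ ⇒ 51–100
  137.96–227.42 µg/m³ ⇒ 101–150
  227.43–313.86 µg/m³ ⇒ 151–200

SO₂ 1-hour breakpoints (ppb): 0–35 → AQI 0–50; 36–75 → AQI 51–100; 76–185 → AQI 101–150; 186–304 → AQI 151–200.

O₃: row 0.0483–0.1001 (AQI 51–100). (100−51)·(0.0552−0.0483)/(0.1001−0.0483) + 51 = 49·0.0069/0.0518 + 51 ≈ 57.53 → 58.
PM10: 282.86 ∈ [235.08, 316.52] ↔ index [151, 200].
151 + (282.86−235.08)·(200−151)/(316.52−235.08) = 151 + 47.78·49/81.44 ≈ 179.75, so AQI = 180.
PM2.5: row 227.43–313.86 (AQI 151–200). (200−151)·(240.98−227.43)/(313.86−227.43) + 151 = 49·13.55/86.43 + 151 ≈ 158.68 → 159.
SO₂: row 76–185 (AQI 101–150). (150−101)·(117−76)/(185−76) + 101 = 49·41/109 + 101 ≈ 119.43 → 119.
Sub-indices: O₃→58, PM10→180, PM2.5→159, SO₂→119. Overall AQI = max = 180; dominant pollutant is PM10.
AQI 180: Unhealthy.

180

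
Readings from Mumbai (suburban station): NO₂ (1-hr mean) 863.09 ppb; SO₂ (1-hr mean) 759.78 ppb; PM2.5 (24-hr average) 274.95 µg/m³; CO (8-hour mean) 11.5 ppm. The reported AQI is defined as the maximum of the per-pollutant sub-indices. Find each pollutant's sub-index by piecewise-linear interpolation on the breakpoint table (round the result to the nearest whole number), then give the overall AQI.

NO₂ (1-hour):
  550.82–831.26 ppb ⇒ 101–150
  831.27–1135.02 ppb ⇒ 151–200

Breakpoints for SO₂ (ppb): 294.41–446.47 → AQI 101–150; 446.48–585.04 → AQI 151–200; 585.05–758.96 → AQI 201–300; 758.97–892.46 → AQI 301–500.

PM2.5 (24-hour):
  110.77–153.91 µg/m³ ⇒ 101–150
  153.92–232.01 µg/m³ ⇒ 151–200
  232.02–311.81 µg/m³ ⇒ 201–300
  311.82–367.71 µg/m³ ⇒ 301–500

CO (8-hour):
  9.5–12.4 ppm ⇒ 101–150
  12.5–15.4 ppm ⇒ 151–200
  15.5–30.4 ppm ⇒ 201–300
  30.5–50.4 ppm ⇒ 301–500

302

NO₂: 863.09 lies in 831.27–1135.02, so I_lo=151, I_hi=200, C_lo=831.27, C_hi=1135.02.
(200−151)/(1135.02−831.27) × (863.09−831.27) + 151 = 49/303.75 × 31.82 + 151 ≈ 156.13 → 156.
SO₂: 759.78 lies in 758.97–892.46, so I_lo=301, I_hi=500, C_lo=758.97, C_hi=892.46.
(500−301)/(892.46−758.97) × (759.78−758.97) + 301 = 199/133.49 × 0.81 + 301 ≈ 302.21 → 302.
PM2.5 274.95: bracket 232.02–311.81 → index 201–300; slope 99/79.79, offset 42.93.
AQI = 201 + 99/79.79·42.93 ≈ 254.27 ⇒ 254.
CO: row 9.5–12.4 (AQI 101–150). (150−101)·(11.5−9.5)/(12.4−9.5) + 101 = 49·2.0/2.9 + 101 ≈ 134.79 → 135.
Sub-indices: NO₂→156, SO₂→302, PM2.5→254, CO→135. Overall AQI = max = 302; dominant pollutant is SO₂.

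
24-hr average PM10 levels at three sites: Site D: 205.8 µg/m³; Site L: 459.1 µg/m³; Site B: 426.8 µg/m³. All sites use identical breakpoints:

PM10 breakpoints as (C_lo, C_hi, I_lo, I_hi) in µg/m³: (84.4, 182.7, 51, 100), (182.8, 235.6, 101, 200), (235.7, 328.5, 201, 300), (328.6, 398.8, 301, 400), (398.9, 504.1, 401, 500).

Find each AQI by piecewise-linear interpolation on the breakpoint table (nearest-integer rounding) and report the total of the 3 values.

1029

Site D: 205.8 lies in 182.8–235.6, so I_lo=101, I_hi=200, C_lo=182.8, C_hi=235.6.
(200−101)/(235.6−182.8) × (205.8−182.8) + 101 = 99/52.8 × 23.0 + 101 ≈ 144.13 → 144.
Site L: 459.1 ∈ [398.9, 504.1] ↔ index [401, 500].
401 + (459.1−398.9)·(500−401)/(504.1−398.9) = 401 + 60.2·99/105.2 ≈ 457.65, so AQI = 458.
Site B: 426.8 lies in 398.9–504.1, so I_lo=401, I_hi=500, C_lo=398.9, C_hi=504.1.
(500−401)/(504.1−398.9) × (426.8−398.9) + 401 = 99/105.2 × 27.9 + 401 ≈ 427.26 → 427.
AQIs: Site D=144, Site L=458, Site B=427. Sum = 144 + 458 + 427 = 1029.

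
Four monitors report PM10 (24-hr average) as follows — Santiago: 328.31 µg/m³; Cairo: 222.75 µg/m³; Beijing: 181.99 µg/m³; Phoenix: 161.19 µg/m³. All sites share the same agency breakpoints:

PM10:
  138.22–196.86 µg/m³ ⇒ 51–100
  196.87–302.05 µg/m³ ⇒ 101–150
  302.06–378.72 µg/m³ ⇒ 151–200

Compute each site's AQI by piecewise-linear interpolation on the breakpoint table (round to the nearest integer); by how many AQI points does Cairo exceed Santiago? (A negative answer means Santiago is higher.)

-55

Santiago: 328.31 lies in 302.06–378.72, so I_lo=151, I_hi=200, C_lo=302.06, C_hi=378.72.
(200−151)/(378.72−302.06) × (328.31−302.06) + 151 = 49/76.66 × 26.25 + 151 ≈ 167.78 → 168.
Cairo: 222.75 lies in 196.87–302.05, so I_lo=101, I_hi=150, C_lo=196.87, C_hi=302.05.
(150−101)/(302.05−196.87) × (222.75−196.87) + 101 = 49/105.18 × 25.88 + 101 ≈ 113.06 → 113.
Beijing: 181.99 lies in 138.22–196.86, so I_lo=51, I_hi=100, C_lo=138.22, C_hi=196.86.
(100−51)/(196.86−138.22) × (181.99−138.22) + 51 = 49/58.64 × 43.77 + 51 ≈ 87.57 → 88.
Phoenix: 161.19 lies in 138.22–196.86, so I_lo=51, I_hi=100, C_lo=138.22, C_hi=196.86.
(100−51)/(196.86−138.22) × (161.19−138.22) + 51 = 49/58.64 × 22.97 + 51 ≈ 70.19 → 70.
AQIs: Santiago=168, Cairo=113, Beijing=88, Phoenix=70. Cairo (113) − Santiago (168) = -55.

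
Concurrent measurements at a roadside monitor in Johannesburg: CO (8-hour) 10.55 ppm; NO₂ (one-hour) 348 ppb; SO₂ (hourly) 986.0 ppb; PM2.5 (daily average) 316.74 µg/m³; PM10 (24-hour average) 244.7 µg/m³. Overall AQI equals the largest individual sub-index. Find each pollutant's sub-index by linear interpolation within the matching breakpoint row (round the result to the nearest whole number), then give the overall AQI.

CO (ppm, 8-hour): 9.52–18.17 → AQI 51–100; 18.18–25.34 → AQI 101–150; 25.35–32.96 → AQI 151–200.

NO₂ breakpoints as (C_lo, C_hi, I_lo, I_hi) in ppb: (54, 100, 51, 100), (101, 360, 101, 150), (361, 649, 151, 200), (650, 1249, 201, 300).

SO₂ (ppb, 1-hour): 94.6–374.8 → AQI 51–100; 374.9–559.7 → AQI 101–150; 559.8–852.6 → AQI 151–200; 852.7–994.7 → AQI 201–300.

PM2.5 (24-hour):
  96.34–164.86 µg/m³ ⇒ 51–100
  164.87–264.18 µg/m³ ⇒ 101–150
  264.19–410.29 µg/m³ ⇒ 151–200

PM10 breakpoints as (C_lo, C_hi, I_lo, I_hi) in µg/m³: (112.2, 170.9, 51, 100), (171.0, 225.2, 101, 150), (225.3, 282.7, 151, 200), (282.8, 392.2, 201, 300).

294

CO: 10.55 ∈ [9.52, 18.17] ↔ index [51, 100].
51 + (10.55−9.52)·(100−51)/(18.17−9.52) = 51 + 1.03·49/8.65 ≈ 56.83, so AQI = 57.
NO₂ 348: bracket 101–360 → index 101–150; slope 49/259, offset 247.
AQI = 101 + 49/259·247 ≈ 147.73 ⇒ 148.
SO₂: row 852.7–994.7 (AQI 201–300). (300−201)·(986.0−852.7)/(994.7−852.7) + 201 = 99·133.3/142.0 + 201 ≈ 293.93 → 294.
PM2.5 316.74: bracket 264.19–410.29 → index 151–200; slope 49/146.10, offset 52.55.
AQI = 151 + 49/146.10·52.55 ≈ 168.62 ⇒ 169.
PM10: 244.7 ∈ [225.3, 282.7] ↔ index [151, 200].
151 + (244.7−225.3)·(200−151)/(282.7−225.3) = 151 + 19.4·49/57.4 ≈ 167.56, so AQI = 168.
Sub-indices: CO→57, NO₂→148, SO₂→294, PM2.5→169, PM10→168. Overall AQI = max = 294; dominant pollutant is SO₂.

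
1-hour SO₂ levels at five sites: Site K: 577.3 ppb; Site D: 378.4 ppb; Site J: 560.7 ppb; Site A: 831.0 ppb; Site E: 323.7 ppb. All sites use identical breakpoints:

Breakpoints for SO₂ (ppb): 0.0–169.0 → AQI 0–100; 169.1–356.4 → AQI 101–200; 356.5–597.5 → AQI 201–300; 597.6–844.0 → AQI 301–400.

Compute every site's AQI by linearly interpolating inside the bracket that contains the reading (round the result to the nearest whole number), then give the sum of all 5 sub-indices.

1365

Site K: 577.3 ∈ [356.5, 597.5] ↔ index [201, 300].
201 + (577.3−356.5)·(300−201)/(597.5−356.5) = 201 + 220.8·99/241.0 ≈ 291.70, so AQI = 292.
Site D: 378.4 ∈ [356.5, 597.5] ↔ index [201, 300].
201 + (378.4−356.5)·(300−201)/(597.5−356.5) = 201 + 21.9·99/241.0 ≈ 210.00, so AQI = 210.
Site J: row 356.5–597.5 (AQI 201–300). (300−201)·(560.7−356.5)/(597.5−356.5) + 201 = 99·204.2/241.0 + 201 ≈ 284.88 → 285.
Site A 831.0: bracket 597.6–844.0 → index 301–400; slope 99/246.4, offset 233.4.
AQI = 301 + 99/246.4·233.4 ≈ 394.78 ⇒ 395.
Site E: row 169.1–356.4 (AQI 101–200). (200−101)·(323.7−169.1)/(356.4−169.1) + 101 = 99·154.6/187.3 + 101 ≈ 182.72 → 183.
AQIs: Site K=292, Site D=210, Site J=285, Site A=395, Site E=183. Sum = 292 + 210 + 285 + 395 + 183 = 1365.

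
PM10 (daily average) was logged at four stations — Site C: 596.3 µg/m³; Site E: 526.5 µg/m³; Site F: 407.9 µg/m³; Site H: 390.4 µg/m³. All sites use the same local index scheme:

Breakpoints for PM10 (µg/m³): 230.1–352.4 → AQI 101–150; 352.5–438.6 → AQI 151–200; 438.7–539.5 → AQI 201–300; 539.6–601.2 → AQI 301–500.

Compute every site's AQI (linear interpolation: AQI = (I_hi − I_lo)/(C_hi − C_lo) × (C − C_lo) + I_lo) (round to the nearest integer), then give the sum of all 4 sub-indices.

Site C: row 539.6–601.2 (AQI 301–500). (500−301)·(596.3−539.6)/(601.2−539.6) + 301 = 199·56.7/61.6 + 301 ≈ 484.17 → 484.
Site E 526.5: bracket 438.7–539.5 → index 201–300; slope 99/100.8, offset 87.8.
AQI = 201 + 99/100.8·87.8 ≈ 287.23 ⇒ 287.
Site F: row 352.5–438.6 (AQI 151–200). (200−151)·(407.9−352.5)/(438.6−352.5) + 151 = 49·55.4/86.1 + 151 ≈ 182.53 → 183.
Site H 390.4: bracket 352.5–438.6 → index 151–200; slope 49/86.1, offset 37.9.
AQI = 151 + 49/86.1·37.9 ≈ 172.57 ⇒ 173.
AQIs: Site C=484, Site E=287, Site F=183, Site H=173. Sum = 484 + 287 + 183 + 173 = 1127.

1127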